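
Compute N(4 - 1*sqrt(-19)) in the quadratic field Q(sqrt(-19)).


N(a + b*sqrt(d)) = a^2 - d*b^2
= (4)^2 - (-19)*(-1)^2
= 16 + 19
= 35

35


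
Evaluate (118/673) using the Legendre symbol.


p = 673 is prime, so compute (118/673) with the reciprocity algorithm (Jacobi-symbol steps: pull out 2s via (2/n), flip via reciprocity, reduce):
  pull out 2: (2/673) = +1  (since 673 mod 8 = 1)
  reciprocity: (59/673) -> +(673/59)
  reduce: (24/59)
  pull out 2: (2/59) = -1  (since 59 mod 8 = 3)
  pull out 2: (2/59) = -1  (since 59 mod 8 = 3)
  pull out 2: (2/59) = -1  (since 59 mod 8 = 3)
  reciprocity: (3/59) -> -(59/3)
  reduce: (2/3)
  pull out 2: (2/3) = -1  (since 3 mod 8 = 3)
  (1/3) = 1
Product of signs = -1
(118/673) = -1

-1


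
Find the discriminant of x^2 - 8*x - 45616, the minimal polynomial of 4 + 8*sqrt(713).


The element 4 + 8*sqrt(713) has minimal polynomial:
x^2 - 8*x - 45616
Discriminant = (-8)^2 - 4*(-45616)
= 64 + 182464
= 182528

182528


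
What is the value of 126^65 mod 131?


p = 131 is prime and the exponent is (p-1)/2 = 65, so by Euler's criterion 126^65 = (126/131) = +1 or -1 mod 131.
Compute by square-and-multiply:
  65 = 64 + 1 (binary 1000001)
  Repeated squaring mod 131: 126^1 = 126, 126^2 = 25, 126^4 = 101, 126^8 = 114, 126^16 = 27, 126^32 = 74, 126^64 = 105
  126^65 = 126^64 * 126^1 = 105 * 126 mod 131
    105 * 126 = 13230 = 130 mod 131
  126^65 = 130 mod 131
Result 130 = p - 1 = -1 mod 131: 126 is a quadratic non-residue mod 131. As a residue in [0, p-1] the value is 130.
126^65 mod 131 = 130

130


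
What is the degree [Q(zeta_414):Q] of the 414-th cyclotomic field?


The degree equals Euler's totient phi(414).
414 = 2 * 3^2 * 23
phi(414) = 132

132


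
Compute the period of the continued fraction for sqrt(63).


Run the CF algorithm for sqrt(63).
a_0 = floor(sqrt(63)) = 7; set m_0=0, q_0=1.
Recurrence: m' = q*a - m,  q' = (d - m'^2)/q,  a' = floor((a_0 + m')/q').
  step 1: m=7, q=14, a=1
  step 2: m=7, q=1, a=14
a_2 = 2*a_0 = 14, so the period closes here.
sqrt(63) = [7; 1, 14]
Period length = 2

2


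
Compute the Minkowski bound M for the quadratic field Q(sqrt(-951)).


d = -951, d mod 4 = 1, so disc(K) = d = -951; |disc(K)| = 951
Imaginary quadratic field, so n = 2, s = r2 = 1, r1 = 0
M = (n!/n^n) * (4/pi)^s * sqrt(|disc(K)|) = (2!/2^2) * (4/pi)^1 * sqrt(951)
= 0.5 * 1.273240 * 30.838288
= 19.6323

19.6323


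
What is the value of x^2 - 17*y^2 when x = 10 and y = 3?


x^2 - d*y^2
= 10^2 - 17*3^2
= 100 - 153
= -53

-53


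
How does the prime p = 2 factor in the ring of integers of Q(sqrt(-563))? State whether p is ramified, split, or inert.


K = Q(sqrt(-563)). Since d mod 4 = 1, disc(K) = -563.
Check p | disc: -563 mod 2 = 1.
p=2 does not divide disc (d is 1 mod 4). 2 splits iff d = 1 mod 8.
d mod 8 = 5, so (d/2) = -1.
(d/p) = -1, so p is inert: (p) stays prime with e=1, f=2, g=1.
Therefore p is inert.

inert


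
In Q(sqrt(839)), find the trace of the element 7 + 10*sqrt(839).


Tr(a + b*sqrt(d)) = (a + b*sqrt(d)) + (a - b*sqrt(d)) = 2a
= 2 * (7)
= 14

14


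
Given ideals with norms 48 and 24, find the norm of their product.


N(IJ) = N(I) * N(J)
= 48 * 24
= 1152

1152


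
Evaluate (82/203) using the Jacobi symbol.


Compute (82/203) via quadratic reciprocity:
  pull out 2: (2/203) = -1  (since 203 mod 8 = 3)
  reciprocity: (41/203) -> +(203/41)
  reduce: (39/41)
  reciprocity: (39/41) -> +(41/39)
  reduce: (2/39)
  pull out 2: (2/39) = +1  (since 39 mod 8 = 7)
  (1/39) = 1
Product of signs = -1

-1


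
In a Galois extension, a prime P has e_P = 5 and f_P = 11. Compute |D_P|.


|D_P| = e * f
= 5 * 11
= 55

55


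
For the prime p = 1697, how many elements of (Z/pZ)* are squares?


For prime p, the number of non-zero quadratic residues is (p-1)/2.
= (1697-1)/2
= 848

848


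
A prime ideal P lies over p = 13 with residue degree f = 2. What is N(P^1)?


N(P^a) = p^(a*f)
= 13^(1*2)
= 13^2
= 169

169


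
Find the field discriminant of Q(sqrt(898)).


For K = Q(sqrt(d)) with d squarefree: disc(K) = d if d = 1 mod 4, and disc(K) = 4d if d = 2 or 3 mod 4.
Here d = 898, and d mod 4 = 2.
d = 2 mod 4, not 1 (O_K = Z[sqrt(d)]), so disc(K) = 4d = 4 * (898) = 3592

3592


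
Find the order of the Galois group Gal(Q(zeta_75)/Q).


|Gal(Q(zeta_75)/Q)| = phi(75)
= 40

40


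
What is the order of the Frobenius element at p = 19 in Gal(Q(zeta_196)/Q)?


The Frobenius at p in Gal(Q(zeta_n)/Q) = (Z/nZ)* is the class of p, so its order is ord_196(19), the smallest k >= 1 with 19^k = 1 mod 196.
n = 196 = 2^2 * 7^2, phi(196) = 84; the order divides phi(n).
Divisors of 84: 1, 2, 3, 4, 6, 7, 12, 14, 21, 28, 42, 84
Repeated squaring mod 196: 19^1 = 19, 19^2 = 165, 19^4 = 177, 19^8 = 165, 19^16 = 177, 19^32 = 165, 19^64 = 177
Test divisors in increasing order:
  k=1: 19^1 = 19 mod 196
  k=2: 19^2 = 165 mod 196
  k=3: 19^3 = 165 * 19 = 195 mod 196
  k=4: 19^4 = 177 mod 196
  k=6: 19^6 = 177 * 165 = 1 mod 196  <- first divisor giving 1
Order = 6

6


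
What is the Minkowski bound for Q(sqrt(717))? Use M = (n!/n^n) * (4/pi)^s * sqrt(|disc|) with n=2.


d = 717, d mod 4 = 1, so disc(K) = d = 717; |disc(K)| = 717
Real quadratic field, so n = 2, s = r2 = 0, r1 = 2
M = (n!/n^n) * (4/pi)^s * sqrt(|disc(K)|) = (2!/2^2) * (4/pi)^0 * sqrt(717)
= 0.5 * 1.000000 * 26.776856
= 13.3884

13.3884


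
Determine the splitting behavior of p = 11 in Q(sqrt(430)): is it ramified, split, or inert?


K = Q(sqrt(430)). Since d mod 4 = 2, disc(K) = 1720.
Check p | disc: 1720 mod 11 = 4.
p does not divide disc. Compute Legendre symbol (d/p):
1^((11-1)/2) mod 11 = 1
(d/p) = 1, so p splits: (p) = P*P' with e=1, f=1, g=2.
Therefore p is split.

split


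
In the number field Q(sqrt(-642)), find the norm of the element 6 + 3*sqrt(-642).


N(a + b*sqrt(d)) = a^2 - d*b^2
= (6)^2 - (-642)*(3)^2
= 36 + 5778
= 5814

5814


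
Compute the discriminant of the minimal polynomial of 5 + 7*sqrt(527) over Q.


The element 5 + 7*sqrt(527) has minimal polynomial:
x^2 - 10*x - 25798
Discriminant = (-10)^2 - 4*(-25798)
= 100 + 103192
= 103292

103292


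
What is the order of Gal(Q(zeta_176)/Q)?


|Gal(Q(zeta_176)/Q)| = phi(176)
= 80

80


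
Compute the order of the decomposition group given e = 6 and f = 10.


|D_P| = e * f
= 6 * 10
= 60

60


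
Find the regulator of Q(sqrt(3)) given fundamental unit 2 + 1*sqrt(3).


epsilon = 2 + 1*sqrt(3)
= 3.7321
R = ln(3.7321)
= 1.3170

1.3170


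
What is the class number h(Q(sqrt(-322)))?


K = Q(sqrt(-322)). d mod 4 = 2, so D = disc(K) = 4d = -1288
h(K) equals the number of primitive reduced positive-definite forms (a, b, c) = a*x^2 + b*x*y + c*y^2 with b^2 - 4ac = D,
where reduced means |b| <= a <= c, with b >= 0 whenever |b| = a or a = c, and primitive means gcd(a, b, c) = 1.
Reduced forces 3a^2 <= |D| = 1288, so 1 <= a <= 20; b must have the parity of D, and c = (b^2 - D)/(4a) must be an integer >= a.
Enumerate a = 1..20, b in [-a, a]:
  a=1: (1, 0, 322)  [1]
  a=2: (2, 0, 161)  [1]
  a=3..6: none
  a=7: (7, 0, 46)  [1]
  a=8..12: none
  a=13: (13, -8, 26), (13, 8, 26)  [2]
  a=14: (14, 0, 23)  [1]
  a=15..16: none
  a=17: (17, -2, 19), (17, 2, 19)  [2]
  a=18..20: none
Total reduced forms: 1 + 1 + 1 + 2 + 1 + 2 = 8
h = 8

8


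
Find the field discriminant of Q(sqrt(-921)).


For K = Q(sqrt(d)) with d squarefree: disc(K) = d if d = 1 mod 4, and disc(K) = 4d if d = 2 or 3 mod 4.
Here d = -921, and d mod 4 = 3.
d = 3 mod 4, not 1 (O_K = Z[sqrt(d)]), so disc(K) = 4d = 4 * (-921) = -3684

-3684


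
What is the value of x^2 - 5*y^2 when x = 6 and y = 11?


x^2 - d*y^2
= 6^2 - 5*11^2
= 36 - 605
= -569

-569


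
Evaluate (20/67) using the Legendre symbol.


p = 67 is prime, so compute (20/67) with the reciprocity algorithm (Jacobi-symbol steps: pull out 2s via (2/n), flip via reciprocity, reduce):
  pull out 2: (2/67) = -1  (since 67 mod 8 = 3)
  pull out 2: (2/67) = -1  (since 67 mod 8 = 3)
  reciprocity: (5/67) -> +(67/5)
  reduce: (2/5)
  pull out 2: (2/5) = -1  (since 5 mod 8 = 5)
  (1/5) = 1
Product of signs = -1
(20/67) = -1

-1


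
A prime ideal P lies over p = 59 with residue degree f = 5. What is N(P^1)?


N(P^a) = p^(a*f)
= 59^(1*5)
= 59^5
= 714924299

714924299


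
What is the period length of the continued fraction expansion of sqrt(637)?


Run the CF algorithm for sqrt(637).
a_0 = floor(sqrt(637)) = 25; set m_0=0, q_0=1.
Recurrence: m' = q*a - m,  q' = (d - m'^2)/q,  a' = floor((a_0 + m')/q').
  step 1: m=25, q=12, a=4
  step 2: m=23, q=9, a=5
  step 3: m=22, q=17, a=2
  step 4: m=12, q=29, a=1
  step 5: m=17, q=12, a=3
  step 6: m=19, q=23, a=1
  step 7: m=4, q=27, a=1
  step 8: m=23, q=4, a=12
  step 9: m=25, q=3, a=16
  step 10: m=23, q=36, a=1
  step 11: m=13, q=13, a=2
  step 12: m=13, q=36, a=1
  step 13: m=23, q=3, a=16
  step 14: m=25, q=4, a=12
  step 15: m=23, q=27, a=1
  step 16: m=4, q=23, a=1
  step 17: m=19, q=12, a=3
  step 18: m=17, q=29, a=1
  step 19: m=12, q=17, a=2
  step 20: m=22, q=9, a=5
  step 21: m=23, q=12, a=4
  step 22: m=25, q=1, a=50
a_22 = 2*a_0 = 50, so the period closes here.
sqrt(637) = [25; 4, 5, 2, 1, 3, 1, 1, 12, 16, 1, 2, 1, 16, 12, 1, 1, 3, 1, 2, 5, 4, 50]
Period length = 22

22


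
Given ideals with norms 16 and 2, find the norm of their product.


N(IJ) = N(I) * N(J)
= 16 * 2
= 32

32


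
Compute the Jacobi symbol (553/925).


Compute (553/925) via quadratic reciprocity:
  reciprocity: (553/925) -> +(925/553)
  reduce: (372/553)
  pull out 2: (2/553) = +1  (since 553 mod 8 = 1)
  pull out 2: (2/553) = +1  (since 553 mod 8 = 1)
  reciprocity: (93/553) -> +(553/93)
  reduce: (88/93)
  pull out 2: (2/93) = -1  (since 93 mod 8 = 5)
  pull out 2: (2/93) = -1  (since 93 mod 8 = 5)
  pull out 2: (2/93) = -1  (since 93 mod 8 = 5)
  reciprocity: (11/93) -> +(93/11)
  reduce: (5/11)
  reciprocity: (5/11) -> +(11/5)
  reduce: (1/5)
  (1/5) = 1
Product of signs = -1

-1


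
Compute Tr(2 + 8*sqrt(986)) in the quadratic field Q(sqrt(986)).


Tr(a + b*sqrt(d)) = (a + b*sqrt(d)) + (a - b*sqrt(d)) = 2a
= 2 * (2)
= 4

4


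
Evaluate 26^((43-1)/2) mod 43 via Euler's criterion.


p = 43 is prime and the exponent is (p-1)/2 = 21, so by Euler's criterion 26^21 = (26/43) = +1 or -1 mod 43.
Compute by square-and-multiply:
  21 = 16 + 4 + 1 (binary 10101)
  Repeated squaring mod 43: 26^1 = 26, 26^2 = 31, 26^4 = 15, 26^8 = 10, 26^16 = 14
  26^21 = 26^16 * 26^4 * 26^1 = 14 * 15 * 26 mod 43
    14 * 15 = 210 = 38 mod 43
    38 * 26 = 988 = 42 mod 43
  26^21 = 42 mod 43
Result 42 = p - 1 = -1 mod 43: 26 is a quadratic non-residue mod 43. As a residue in [0, p-1] the value is 42.
26^21 mod 43 = 42

42


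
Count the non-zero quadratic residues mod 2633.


For prime p, the number of non-zero quadratic residues is (p-1)/2.
= (2633-1)/2
= 1316

1316


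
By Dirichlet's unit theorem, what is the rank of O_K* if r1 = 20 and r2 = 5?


By Dirichlet's unit theorem:
rank = r1 + r2 - 1
= 20 + 5 - 1
= 24

24


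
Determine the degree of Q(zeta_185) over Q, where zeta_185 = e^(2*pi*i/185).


The degree equals Euler's totient phi(185).
185 = 5 * 37
phi(185) = 144

144


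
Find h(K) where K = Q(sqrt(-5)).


K = Q(sqrt(-5)). d mod 4 = 3, so D = disc(K) = 4d = -20
h(K) equals the number of primitive reduced positive-definite forms (a, b, c) = a*x^2 + b*x*y + c*y^2 with b^2 - 4ac = D,
where reduced means |b| <= a <= c, with b >= 0 whenever |b| = a or a = c, and primitive means gcd(a, b, c) = 1.
Reduced forces 3a^2 <= |D| = 20, so 1 <= a <= 2; b must have the parity of D, and c = (b^2 - D)/(4a) must be an integer >= a.
Enumerate a = 1..2, b in [-a, a]:
  a=1: (1, 0, 5)  [1]
  a=2: (2, 2, 3)  [1]
Total reduced forms: 1 + 1 = 2
h = 2

2


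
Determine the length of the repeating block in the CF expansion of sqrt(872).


Run the CF algorithm for sqrt(872).
a_0 = floor(sqrt(872)) = 29; set m_0=0, q_0=1.
Recurrence: m' = q*a - m,  q' = (d - m'^2)/q,  a' = floor((a_0 + m')/q').
  step 1: m=29, q=31, a=1
  step 2: m=2, q=28, a=1
  step 3: m=26, q=7, a=7
  step 4: m=23, q=49, a=1
  step 5: m=26, q=4, a=13
  step 6: m=26, q=49, a=1
  step 7: m=23, q=7, a=7
  step 8: m=26, q=28, a=1
  step 9: m=2, q=31, a=1
  step 10: m=29, q=1, a=58
a_10 = 2*a_0 = 58, so the period closes here.
sqrt(872) = [29; 1, 1, 7, 1, 13, 1, 7, 1, 1, 58]
Period length = 10

10


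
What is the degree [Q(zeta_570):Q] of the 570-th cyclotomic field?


The degree equals Euler's totient phi(570).
570 = 2 * 3 * 5 * 19
phi(570) = 144

144


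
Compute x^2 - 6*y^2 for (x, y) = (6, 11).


x^2 - d*y^2
= 6^2 - 6*11^2
= 36 - 726
= -690

-690


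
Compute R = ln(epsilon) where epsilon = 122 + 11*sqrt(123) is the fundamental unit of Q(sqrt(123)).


epsilon = 122 + 11*sqrt(123)
= 243.9959
R = ln(243.9959)
= 5.4972

5.4972


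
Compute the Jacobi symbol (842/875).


Compute (842/875) via quadratic reciprocity:
  pull out 2: (2/875) = -1  (since 875 mod 8 = 3)
  reciprocity: (421/875) -> +(875/421)
  reduce: (33/421)
  reciprocity: (33/421) -> +(421/33)
  reduce: (25/33)
  reciprocity: (25/33) -> +(33/25)
  reduce: (8/25)
  pull out 2: (2/25) = +1  (since 25 mod 8 = 1)
  pull out 2: (2/25) = +1  (since 25 mod 8 = 1)
  pull out 2: (2/25) = +1  (since 25 mod 8 = 1)
  (1/25) = 1
Product of signs = -1

-1


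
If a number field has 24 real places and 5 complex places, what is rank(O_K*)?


By Dirichlet's unit theorem:
rank = r1 + r2 - 1
= 24 + 5 - 1
= 28

28


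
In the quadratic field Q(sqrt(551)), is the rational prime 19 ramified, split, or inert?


K = Q(sqrt(551)). Since d mod 4 = 3, disc(K) = 2204.
Check p | disc: 2204 mod 19 = 0.
p divides disc, so p ramifies: (p) = P^2 with e=2, f=1, g=1.
Therefore p is ramified.

ramified


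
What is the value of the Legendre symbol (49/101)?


p = 101 is prime, so compute (49/101) with the reciprocity algorithm (Jacobi-symbol steps: pull out 2s via (2/n), flip via reciprocity, reduce):
  reciprocity: (49/101) -> +(101/49)
  reduce: (3/49)
  reciprocity: (3/49) -> +(49/3)
  reduce: (1/3)
  (1/3) = 1
Product of signs = 1
(49/101) = 1

1


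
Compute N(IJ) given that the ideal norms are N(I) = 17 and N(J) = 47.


N(IJ) = N(I) * N(J)
= 17 * 47
= 799

799


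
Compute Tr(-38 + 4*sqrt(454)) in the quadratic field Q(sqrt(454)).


Tr(a + b*sqrt(d)) = (a + b*sqrt(d)) + (a - b*sqrt(d)) = 2a
= 2 * (-38)
= -76

-76


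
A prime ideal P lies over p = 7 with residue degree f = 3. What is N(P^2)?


N(P^a) = p^(a*f)
= 7^(2*3)
= 7^6
= 117649

117649


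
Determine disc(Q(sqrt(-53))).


For K = Q(sqrt(d)) with d squarefree: disc(K) = d if d = 1 mod 4, and disc(K) = 4d if d = 2 or 3 mod 4.
Here d = -53, and d mod 4 = 3.
d = 3 mod 4, not 1 (O_K = Z[sqrt(d)]), so disc(K) = 4d = 4 * (-53) = -212

-212


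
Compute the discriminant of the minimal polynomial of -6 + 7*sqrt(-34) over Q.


The element -6 + 7*sqrt(-34) has minimal polynomial:
x^2 + 12*x + 1702
Discriminant = (12)^2 - 4*(1702)
= 144 - 6808
= -6664

-6664


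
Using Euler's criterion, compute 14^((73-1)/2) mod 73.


p = 73 is prime and the exponent is (p-1)/2 = 36, so by Euler's criterion 14^36 = (14/73) = +1 or -1 mod 73.
Compute by square-and-multiply:
  36 = 32 + 4 (binary 100100)
  Repeated squaring mod 73: 14^1 = 14, 14^2 = 50, 14^4 = 18, 14^8 = 32, 14^16 = 2, 14^32 = 4
  14^36 = 14^32 * 14^4 = 4 * 18 mod 73
    4 * 18 = 72 = 72 mod 73
  14^36 = 72 mod 73
Result 72 = p - 1 = -1 mod 73: 14 is a quadratic non-residue mod 73. As a residue in [0, p-1] the value is 72.
14^36 mod 73 = 72

72


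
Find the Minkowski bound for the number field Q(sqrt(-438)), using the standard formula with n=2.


d = -438, d mod 4 = 2, so disc(K) = 4d = -1752; |disc(K)| = 1752
Imaginary quadratic field, so n = 2, s = r2 = 1, r1 = 0
M = (n!/n^n) * (4/pi)^s * sqrt(|disc(K)|) = (2!/2^2) * (4/pi)^1 * sqrt(1752)
= 0.5 * 1.273240 * 41.856899
= 26.6469

26.6469


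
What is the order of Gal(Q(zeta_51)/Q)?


|Gal(Q(zeta_51)/Q)| = phi(51)
= 32

32


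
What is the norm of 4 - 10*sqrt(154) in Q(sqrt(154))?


N(a + b*sqrt(d)) = a^2 - d*b^2
= (4)^2 - (154)*(-10)^2
= 16 - 15400
= -15384

-15384


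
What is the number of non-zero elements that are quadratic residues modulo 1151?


For prime p, the number of non-zero quadratic residues is (p-1)/2.
= (1151-1)/2
= 575

575


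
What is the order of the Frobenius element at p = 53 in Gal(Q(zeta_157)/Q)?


The Frobenius at p in Gal(Q(zeta_n)/Q) = (Z/nZ)* is the class of p, so its order is ord_157(53), the smallest k >= 1 with 53^k = 1 mod 157.
n = 157 = 157, phi(157) = 156; the order divides phi(n).
Divisors of 156: 1, 2, 3, 4, 6, 12, 13, 26, 39, 52, 78, 156
Repeated squaring mod 157: 53^1 = 53, 53^2 = 140, 53^4 = 132, 53^8 = 154, 53^16 = 9, 53^32 = 81, 53^64 = 124, 53^128 = 147
Test divisors in increasing order:
  k=1: 53^1 = 53 mod 157
  k=2: 53^2 = 140 mod 157
  k=3: 53^3 = 140 * 53 = 41 mod 157
  k=4: 53^4 = 132 mod 157
  k=6: 53^6 = 132 * 140 = 111 mod 157
  k=12: 53^12 = 154 * 132 = 75 mod 157
  k=13: 53^13 = 154 * 132 * 53 = 50 mod 157
  k=26: 53^26 = 9 * 154 * 140 = 145 mod 157
  k=39: 53^39 = 81 * 132 * 140 * 53 = 28 mod 157
  k=52: 53^52 = 81 * 9 * 132 = 144 mod 157
  k=78: 53^78 = 124 * 154 * 132 * 140 = 156 mod 157
  k=156: 53^156 = 147 * 9 * 154 * 132 = 1 mod 157  <- first divisor giving 1
Order = 156

156


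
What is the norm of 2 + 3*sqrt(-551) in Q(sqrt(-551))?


N(a + b*sqrt(d)) = a^2 - d*b^2
= (2)^2 - (-551)*(3)^2
= 4 + 4959
= 4963

4963


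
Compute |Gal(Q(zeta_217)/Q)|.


|Gal(Q(zeta_217)/Q)| = phi(217)
= 180

180


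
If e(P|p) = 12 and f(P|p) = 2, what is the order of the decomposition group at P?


|D_P| = e * f
= 12 * 2
= 24

24


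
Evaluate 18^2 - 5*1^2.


x^2 - d*y^2
= 18^2 - 5*1^2
= 324 - 5
= 319

319


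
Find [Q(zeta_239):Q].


The degree equals Euler's totient phi(239).
239 = 239
phi(239) = 238

238


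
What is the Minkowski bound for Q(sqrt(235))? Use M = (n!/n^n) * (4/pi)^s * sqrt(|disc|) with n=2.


d = 235, d mod 4 = 3, so disc(K) = 4d = 940; |disc(K)| = 940
Real quadratic field, so n = 2, s = r2 = 0, r1 = 2
M = (n!/n^n) * (4/pi)^s * sqrt(|disc(K)|) = (2!/2^2) * (4/pi)^0 * sqrt(940)
= 0.5 * 1.000000 * 30.659419
= 15.3297

15.3297


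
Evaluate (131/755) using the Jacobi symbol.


Compute (131/755) via quadratic reciprocity:
  reciprocity: (131/755) -> -(755/131)
  reduce: (100/131)
  pull out 2: (2/131) = -1  (since 131 mod 8 = 3)
  pull out 2: (2/131) = -1  (since 131 mod 8 = 3)
  reciprocity: (25/131) -> +(131/25)
  reduce: (6/25)
  pull out 2: (2/25) = +1  (since 25 mod 8 = 1)
  reciprocity: (3/25) -> +(25/3)
  reduce: (1/3)
  (1/3) = 1
Product of signs = -1

-1


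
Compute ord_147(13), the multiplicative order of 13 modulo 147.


We want ord_147(13), the smallest k >= 1 with 13^k = 1 mod 147.
n = 147 = 3 * 7^2, phi(147) = 84; the order divides phi(n).
Divisors of 84: 1, 2, 3, 4, 6, 7, 12, 14, 21, 28, 42, 84
Repeated squaring mod 147: 13^1 = 13, 13^2 = 22, 13^4 = 43, 13^8 = 85, 13^16 = 22, 13^32 = 43, 13^64 = 85
Test divisors in increasing order:
  k=1: 13^1 = 13 mod 147
  k=2: 13^2 = 22 mod 147
  k=3: 13^3 = 22 * 13 = 139 mod 147
  k=4: 13^4 = 43 mod 147
  k=6: 13^6 = 43 * 22 = 64 mod 147
  k=7: 13^7 = 43 * 22 * 13 = 97 mod 147
  k=12: 13^12 = 85 * 43 = 127 mod 147
  k=14: 13^14 = 85 * 43 * 22 = 1 mod 147  <- first divisor giving 1
Order = 14

14


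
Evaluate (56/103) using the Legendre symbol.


p = 103 is prime, so compute (56/103) with the reciprocity algorithm (Jacobi-symbol steps: pull out 2s via (2/n), flip via reciprocity, reduce):
  pull out 2: (2/103) = +1  (since 103 mod 8 = 7)
  pull out 2: (2/103) = +1  (since 103 mod 8 = 7)
  pull out 2: (2/103) = +1  (since 103 mod 8 = 7)
  reciprocity: (7/103) -> -(103/7)
  reduce: (5/7)
  reciprocity: (5/7) -> +(7/5)
  reduce: (2/5)
  pull out 2: (2/5) = -1  (since 5 mod 8 = 5)
  (1/5) = 1
Product of signs = 1
(56/103) = 1

1


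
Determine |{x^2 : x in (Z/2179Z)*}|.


For prime p, the number of non-zero quadratic residues is (p-1)/2.
= (2179-1)/2
= 1089

1089


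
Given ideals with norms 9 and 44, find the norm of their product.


N(IJ) = N(I) * N(J)
= 9 * 44
= 396

396


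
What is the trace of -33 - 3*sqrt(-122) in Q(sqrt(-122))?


Tr(a + b*sqrt(d)) = (a + b*sqrt(d)) + (a - b*sqrt(d)) = 2a
= 2 * (-33)
= -66

-66


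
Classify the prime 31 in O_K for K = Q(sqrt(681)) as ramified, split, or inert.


K = Q(sqrt(681)). Since d mod 4 = 1, disc(K) = 681.
Check p | disc: 681 mod 31 = 30.
p does not divide disc. Compute Legendre symbol (d/p):
30^((31-1)/2) mod 31 = -1
(d/p) = -1, so p is inert: (p) stays prime with e=1, f=2, g=1.
Therefore p is inert.

inert


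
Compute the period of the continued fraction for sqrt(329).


Run the CF algorithm for sqrt(329).
a_0 = floor(sqrt(329)) = 18; set m_0=0, q_0=1.
Recurrence: m' = q*a - m,  q' = (d - m'^2)/q,  a' = floor((a_0 + m')/q').
  step 1: m=18, q=5, a=7
  step 2: m=17, q=8, a=4
  step 3: m=15, q=13, a=2
  step 4: m=11, q=16, a=1
  step 5: m=5, q=19, a=1
  step 6: m=14, q=7, a=4
  step 7: m=14, q=19, a=1
  step 8: m=5, q=16, a=1
  step 9: m=11, q=13, a=2
  step 10: m=15, q=8, a=4
  step 11: m=17, q=5, a=7
  step 12: m=18, q=1, a=36
a_12 = 2*a_0 = 36, so the period closes here.
sqrt(329) = [18; 7, 4, 2, 1, 1, 4, 1, 1, 2, 4, 7, 36]
Period length = 12

12


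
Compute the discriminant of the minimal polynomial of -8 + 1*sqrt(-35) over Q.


The element -8 + 1*sqrt(-35) has minimal polynomial:
x^2 + 16*x + 99
Discriminant = (16)^2 - 4*(99)
= 256 - 396
= -140

-140


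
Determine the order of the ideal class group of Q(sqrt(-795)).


K = Q(sqrt(-795)). d mod 4 = 1, so D = disc(K) = d = -795
h(K) equals the number of primitive reduced positive-definite forms (a, b, c) = a*x^2 + b*x*y + c*y^2 with b^2 - 4ac = D,
where reduced means |b| <= a <= c, with b >= 0 whenever |b| = a or a = c, and primitive means gcd(a, b, c) = 1.
Reduced forces 3a^2 <= |D| = 795, so 1 <= a <= 16; b must have the parity of D, and c = (b^2 - D)/(4a) must be an integer >= a.
Enumerate a = 1..16, b in [-a, a]:
  a=1: (1, 1, 199)  [1]
  a=2: none
  a=3: (3, 3, 67)  [1]
  a=4: none
  a=5: (5, 5, 41)  [1]
  a=6..14: none
  a=15: (15, 15, 17)  [1]
  a=16: none
Total reduced forms: 1 + 1 + 1 + 1 = 4
h = 4

4


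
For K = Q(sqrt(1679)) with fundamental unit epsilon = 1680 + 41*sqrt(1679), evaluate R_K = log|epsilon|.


epsilon = 1680 + 41*sqrt(1679)
= 3359.9997
R = ln(3359.9997)
= 8.1197

8.1197


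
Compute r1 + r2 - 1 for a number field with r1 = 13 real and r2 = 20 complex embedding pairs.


By Dirichlet's unit theorem:
rank = r1 + r2 - 1
= 13 + 20 - 1
= 32

32


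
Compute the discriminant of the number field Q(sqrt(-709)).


For K = Q(sqrt(d)) with d squarefree: disc(K) = d if d = 1 mod 4, and disc(K) = 4d if d = 2 or 3 mod 4.
Here d = -709, and d mod 4 = 3.
d = 3 mod 4, not 1 (O_K = Z[sqrt(d)]), so disc(K) = 4d = 4 * (-709) = -2836

-2836


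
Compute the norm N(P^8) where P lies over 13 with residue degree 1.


N(P^a) = p^(a*f)
= 13^(8*1)
= 13^8
= 815730721

815730721


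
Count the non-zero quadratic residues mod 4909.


For prime p, the number of non-zero quadratic residues is (p-1)/2.
= (4909-1)/2
= 2454

2454


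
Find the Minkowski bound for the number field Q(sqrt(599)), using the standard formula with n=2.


d = 599, d mod 4 = 3, so disc(K) = 4d = 2396; |disc(K)| = 2396
Real quadratic field, so n = 2, s = r2 = 0, r1 = 2
M = (n!/n^n) * (4/pi)^s * sqrt(|disc(K)|) = (2!/2^2) * (4/pi)^0 * sqrt(2396)
= 0.5 * 1.000000 * 48.948953
= 24.4745

24.4745


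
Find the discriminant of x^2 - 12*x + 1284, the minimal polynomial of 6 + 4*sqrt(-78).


The element 6 + 4*sqrt(-78) has minimal polynomial:
x^2 - 12*x + 1284
Discriminant = (-12)^2 - 4*(1284)
= 144 - 5136
= -4992

-4992


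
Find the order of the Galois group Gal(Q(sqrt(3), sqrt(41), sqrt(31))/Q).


The 3 square roots of distinct primes are multiplicatively independent over Q,
so [K:Q] = 2^3 and Gal(K/Q) is isomorphic to (Z/2Z)^3.
|Gal| = 2^3 = 8

8


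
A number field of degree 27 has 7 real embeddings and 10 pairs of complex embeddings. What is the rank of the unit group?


By Dirichlet's unit theorem:
rank = r1 + r2 - 1
= 7 + 10 - 1
= 16

16


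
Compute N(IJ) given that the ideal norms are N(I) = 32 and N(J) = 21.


N(IJ) = N(I) * N(J)
= 32 * 21
= 672

672


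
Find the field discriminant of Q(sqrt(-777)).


For K = Q(sqrt(d)) with d squarefree: disc(K) = d if d = 1 mod 4, and disc(K) = 4d if d = 2 or 3 mod 4.
Here d = -777, and d mod 4 = 3.
d = 3 mod 4, not 1 (O_K = Z[sqrt(d)]), so disc(K) = 4d = 4 * (-777) = -3108

-3108


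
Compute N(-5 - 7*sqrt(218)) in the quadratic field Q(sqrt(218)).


N(a + b*sqrt(d)) = a^2 - d*b^2
= (-5)^2 - (218)*(-7)^2
= 25 - 10682
= -10657

-10657


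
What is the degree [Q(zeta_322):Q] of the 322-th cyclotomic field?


The degree equals Euler's totient phi(322).
322 = 2 * 7 * 23
phi(322) = 132

132


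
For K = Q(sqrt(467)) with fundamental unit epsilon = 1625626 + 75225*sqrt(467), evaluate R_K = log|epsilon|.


epsilon = 1625626 + 75225*sqrt(467)
= 3.2513e+06
R = ln(3.2513e+06)
= 14.9946

14.9946


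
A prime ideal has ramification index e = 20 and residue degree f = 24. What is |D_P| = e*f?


|D_P| = e * f
= 20 * 24
= 480

480


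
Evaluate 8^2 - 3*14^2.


x^2 - d*y^2
= 8^2 - 3*14^2
= 64 - 588
= -524

-524


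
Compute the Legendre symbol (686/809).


p = 809 is prime, so compute (686/809) with the reciprocity algorithm (Jacobi-symbol steps: pull out 2s via (2/n), flip via reciprocity, reduce):
  pull out 2: (2/809) = +1  (since 809 mod 8 = 1)
  reciprocity: (343/809) -> +(809/343)
  reduce: (123/343)
  reciprocity: (123/343) -> -(343/123)
  reduce: (97/123)
  reciprocity: (97/123) -> +(123/97)
  reduce: (26/97)
  pull out 2: (2/97) = +1  (since 97 mod 8 = 1)
  reciprocity: (13/97) -> +(97/13)
  reduce: (6/13)
  pull out 2: (2/13) = -1  (since 13 mod 8 = 5)
  reciprocity: (3/13) -> +(13/3)
  reduce: (1/3)
  (1/3) = 1
Product of signs = 1
(686/809) = 1

1


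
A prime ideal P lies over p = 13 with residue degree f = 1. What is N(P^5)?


N(P^a) = p^(a*f)
= 13^(5*1)
= 13^5
= 371293

371293


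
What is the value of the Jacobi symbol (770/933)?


Compute (770/933) via quadratic reciprocity:
  pull out 2: (2/933) = -1  (since 933 mod 8 = 5)
  reciprocity: (385/933) -> +(933/385)
  reduce: (163/385)
  reciprocity: (163/385) -> +(385/163)
  reduce: (59/163)
  reciprocity: (59/163) -> -(163/59)
  reduce: (45/59)
  reciprocity: (45/59) -> +(59/45)
  reduce: (14/45)
  pull out 2: (2/45) = -1  (since 45 mod 8 = 5)
  reciprocity: (7/45) -> +(45/7)
  reduce: (3/7)
  reciprocity: (3/7) -> -(7/3)
  reduce: (1/3)
  (1/3) = 1
Product of signs = 1

1


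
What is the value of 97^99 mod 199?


p = 199 is prime and the exponent is (p-1)/2 = 99, so by Euler's criterion 97^99 = (97/199) = +1 or -1 mod 199.
Compute by square-and-multiply:
  99 = 64 + 32 + 2 + 1 (binary 1100011)
  Repeated squaring mod 199: 97^1 = 97, 97^2 = 56, 97^4 = 151, 97^8 = 115, 97^16 = 91, 97^32 = 122, 97^64 = 158
  97^99 = 97^64 * 97^32 * 97^2 * 97^1 = 158 * 122 * 56 * 97 mod 199
    158 * 122 = 19276 = 172 mod 199
    172 * 56 = 9632 = 80 mod 199
    80 * 97 = 7760 = 198 mod 199
  97^99 = 198 mod 199
Result 198 = p - 1 = -1 mod 199: 97 is a quadratic non-residue mod 199. As a residue in [0, p-1] the value is 198.
97^99 mod 199 = 198

198


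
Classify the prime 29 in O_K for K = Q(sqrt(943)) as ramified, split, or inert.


K = Q(sqrt(943)). Since d mod 4 = 3, disc(K) = 3772.
Check p | disc: 3772 mod 29 = 2.
p does not divide disc. Compute Legendre symbol (d/p):
15^((29-1)/2) mod 29 = -1
(d/p) = -1, so p is inert: (p) stays prime with e=1, f=2, g=1.
Therefore p is inert.

inert


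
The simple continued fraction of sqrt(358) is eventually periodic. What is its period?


Run the CF algorithm for sqrt(358).
a_0 = floor(sqrt(358)) = 18; set m_0=0, q_0=1.
Recurrence: m' = q*a - m,  q' = (d - m'^2)/q,  a' = floor((a_0 + m')/q').
  step 1: m=18, q=34, a=1
  step 2: m=16, q=3, a=11
  step 3: m=17, q=23, a=1
  step 4: m=6, q=14, a=1
  step 5: m=8, q=21, a=1
  step 6: m=13, q=9, a=3
  step 7: m=14, q=18, a=1
  step 8: m=4, q=19, a=1
  step 9: m=15, q=7, a=4
  step 10: m=13, q=27, a=1
  step 11: m=14, q=6, a=5
  step 12: m=16, q=17, a=2
  step 13: m=18, q=2, a=18
  step 14: m=18, q=17, a=2
  step 15: m=16, q=6, a=5
  step 16: m=14, q=27, a=1
  step 17: m=13, q=7, a=4
  step 18: m=15, q=19, a=1
  step 19: m=4, q=18, a=1
  step 20: m=14, q=9, a=3
  step 21: m=13, q=21, a=1
  step 22: m=8, q=14, a=1
  step 23: m=6, q=23, a=1
  step 24: m=17, q=3, a=11
  step 25: m=16, q=34, a=1
  step 26: m=18, q=1, a=36
a_26 = 2*a_0 = 36, so the period closes here.
sqrt(358) = [18; 1, 11, 1, 1, 1, 3, 1, 1, 4, 1, 5, 2, 18, 2, 5, 1, 4, 1, 1, 3, 1, 1, 1, 11, 1, 36]
Period length = 26

26


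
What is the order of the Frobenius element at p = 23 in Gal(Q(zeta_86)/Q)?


The Frobenius at p in Gal(Q(zeta_n)/Q) = (Z/nZ)* is the class of p, so its order is ord_86(23), the smallest k >= 1 with 23^k = 1 mod 86.
n = 86 = 2 * 43, phi(86) = 42; the order divides phi(n).
Divisors of 42: 1, 2, 3, 6, 7, 14, 21, 42
Repeated squaring mod 86: 23^1 = 23, 23^2 = 13, 23^4 = 83, 23^8 = 9, 23^16 = 81, 23^32 = 25
Test divisors in increasing order:
  k=1: 23^1 = 23 mod 86
  k=2: 23^2 = 13 mod 86
  k=3: 23^3 = 13 * 23 = 41 mod 86
  k=6: 23^6 = 83 * 13 = 47 mod 86
  k=7: 23^7 = 83 * 13 * 23 = 49 mod 86
  k=14: 23^14 = 9 * 83 * 13 = 79 mod 86
  k=21: 23^21 = 81 * 83 * 23 = 1 mod 86  <- first divisor giving 1
Order = 21

21


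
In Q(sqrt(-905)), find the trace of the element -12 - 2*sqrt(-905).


Tr(a + b*sqrt(d)) = (a + b*sqrt(d)) + (a - b*sqrt(d)) = 2a
= 2 * (-12)
= -24

-24


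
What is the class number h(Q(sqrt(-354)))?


K = Q(sqrt(-354)). d mod 4 = 2, so D = disc(K) = 4d = -1416
h(K) equals the number of primitive reduced positive-definite forms (a, b, c) = a*x^2 + b*x*y + c*y^2 with b^2 - 4ac = D,
where reduced means |b| <= a <= c, with b >= 0 whenever |b| = a or a = c, and primitive means gcd(a, b, c) = 1.
Reduced forces 3a^2 <= |D| = 1416, so 1 <= a <= 21; b must have the parity of D, and c = (b^2 - D)/(4a) must be an integer >= a.
Enumerate a = 1..21, b in [-a, a]:
  a=1: (1, 0, 354)  [1]
  a=2: (2, 0, 177)  [1]
  a=3: (3, 0, 118)  [1]
  a=4: none
  a=5: (5, -2, 71), (5, 2, 71)  [2]
  a=6: (6, 0, 59)  [1]
  a=7..9: none
  a=10: (10, -8, 37), (10, 8, 37)  [2]
  a=11: (11, -6, 33), (11, 6, 33)  [2]
  a=12: none
  a=13: (13, -12, 30), (13, 12, 30)  [2]
  a=14: none
  a=15: (15, -12, 26), (15, 12, 26)  [2]
  a=16..18: none
  a=19: (19, -16, 22), (19, 16, 22)  [2]
  a=20..21: none
Total reduced forms: 1 + 1 + 1 + 2 + 1 + 2 + 2 + 2 + 2 + 2 = 16
h = 16

16


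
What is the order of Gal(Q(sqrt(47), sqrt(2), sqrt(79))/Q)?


The 3 square roots of distinct primes are multiplicatively independent over Q,
so [K:Q] = 2^3 and Gal(K/Q) is isomorphic to (Z/2Z)^3.
|Gal| = 2^3 = 8

8


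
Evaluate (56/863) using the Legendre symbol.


p = 863 is prime, so compute (56/863) with the reciprocity algorithm (Jacobi-symbol steps: pull out 2s via (2/n), flip via reciprocity, reduce):
  pull out 2: (2/863) = +1  (since 863 mod 8 = 7)
  pull out 2: (2/863) = +1  (since 863 mod 8 = 7)
  pull out 2: (2/863) = +1  (since 863 mod 8 = 7)
  reciprocity: (7/863) -> -(863/7)
  reduce: (2/7)
  pull out 2: (2/7) = +1  (since 7 mod 8 = 7)
  (1/7) = 1
Product of signs = -1
(56/863) = -1

-1


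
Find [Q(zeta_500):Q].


The degree equals Euler's totient phi(500).
500 = 2^2 * 5^3
phi(500) = 200

200


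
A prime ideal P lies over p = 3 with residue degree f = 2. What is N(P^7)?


N(P^a) = p^(a*f)
= 3^(7*2)
= 3^14
= 4782969

4782969


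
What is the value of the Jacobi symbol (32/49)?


Compute (32/49) via quadratic reciprocity:
  pull out 2: (2/49) = +1  (since 49 mod 8 = 1)
  pull out 2: (2/49) = +1  (since 49 mod 8 = 1)
  pull out 2: (2/49) = +1  (since 49 mod 8 = 1)
  pull out 2: (2/49) = +1  (since 49 mod 8 = 1)
  pull out 2: (2/49) = +1  (since 49 mod 8 = 1)
  (1/49) = 1
Product of signs = 1

1


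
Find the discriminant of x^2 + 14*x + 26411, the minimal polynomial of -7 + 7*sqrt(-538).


The element -7 + 7*sqrt(-538) has minimal polynomial:
x^2 + 14*x + 26411
Discriminant = (14)^2 - 4*(26411)
= 196 - 105644
= -105448

-105448


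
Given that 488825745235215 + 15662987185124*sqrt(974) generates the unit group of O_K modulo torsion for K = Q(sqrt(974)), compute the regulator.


epsilon = 488825745235215 + 15662987185124*sqrt(974)
= 9.7765e+14
R = ln(9.7765e+14)
= 34.5162

34.5162


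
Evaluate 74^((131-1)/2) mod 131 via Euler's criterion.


p = 131 is prime and the exponent is (p-1)/2 = 65, so by Euler's criterion 74^65 = (74/131) = +1 or -1 mod 131.
Compute by square-and-multiply:
  65 = 64 + 1 (binary 1000001)
  Repeated squaring mod 131: 74^1 = 74, 74^2 = 105, 74^4 = 21, 74^8 = 48, 74^16 = 77, 74^32 = 34, 74^64 = 108
  74^65 = 74^64 * 74^1 = 108 * 74 mod 131
    108 * 74 = 7992 = 1 mod 131
  74^65 = 1 mod 131
Result 1: 74 is a quadratic residue mod 131.
74^65 mod 131 = 1

1


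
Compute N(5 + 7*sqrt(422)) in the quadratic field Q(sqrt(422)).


N(a + b*sqrt(d)) = a^2 - d*b^2
= (5)^2 - (422)*(7)^2
= 25 - 20678
= -20653

-20653


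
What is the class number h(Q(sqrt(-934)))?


K = Q(sqrt(-934)). d mod 4 = 2, so D = disc(K) = 4d = -3736
h(K) equals the number of primitive reduced positive-definite forms (a, b, c) = a*x^2 + b*x*y + c*y^2 with b^2 - 4ac = D,
where reduced means |b| <= a <= c, with b >= 0 whenever |b| = a or a = c, and primitive means gcd(a, b, c) = 1.
Reduced forces 3a^2 <= |D| = 3736, so 1 <= a <= 35; b must have the parity of D, and c = (b^2 - D)/(4a) must be an integer >= a.
Enumerate a = 1..35, b in [-a, a]:
  a=1: (1, 0, 934)  [1]
  a=2: (2, 0, 467)  [1]
  a=3..4: none
  a=5: (5, -2, 187), (5, 2, 187)  [2]
  a=6: none
  a=7: (7, -4, 134), (7, 4, 134)  [2]
  a=8..9: none
  a=10: (10, -8, 95), (10, 8, 95)  [2]
  a=11: (11, -2, 85), (11, 2, 85)  [2]
  a=12..13: none
  a=14: (14, -4, 67), (14, 4, 67)  [2]
  a=15..16: none
  a=17: (17, -2, 55), (17, 2, 55)  [2]
  a=18: none
  a=19: (19, -8, 50), (19, 8, 50)  [2]
  a=20..21: none
  a=22: (22, -20, 47), (22, 20, 47)  [2]
  a=23: (23, -6, 41), (23, 6, 41)  [2]
  a=24: none
  a=25: (25, -8, 38), (25, 8, 38)  [2]
  a=26..28: none
  a=29: (29, -18, 35), (29, 18, 35)  [2]
  a=30..33: none
  a=34: (34, -32, 35), (34, 32, 35)  [2]
  a=35: none
Total reduced forms: 1 + 1 + 2 + 2 + 2 + 2 + 2 + 2 + 2 + 2 + 2 + 2 + 2 + 2 = 26
h = 26

26


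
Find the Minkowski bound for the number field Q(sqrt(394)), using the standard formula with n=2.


d = 394, d mod 4 = 2, so disc(K) = 4d = 1576; |disc(K)| = 1576
Real quadratic field, so n = 2, s = r2 = 0, r1 = 2
M = (n!/n^n) * (4/pi)^s * sqrt(|disc(K)|) = (2!/2^2) * (4/pi)^0 * sqrt(1576)
= 0.5 * 1.000000 * 39.698866
= 19.8494

19.8494


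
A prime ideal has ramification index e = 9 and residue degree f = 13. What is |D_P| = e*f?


|D_P| = e * f
= 9 * 13
= 117

117


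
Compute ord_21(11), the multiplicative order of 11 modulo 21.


We want ord_21(11), the smallest k >= 1 with 11^k = 1 mod 21.
n = 21 = 3 * 7, phi(21) = 12; the order divides phi(n).
Divisors of 12: 1, 2, 3, 4, 6, 12
Repeated squaring mod 21: 11^1 = 11, 11^2 = 16, 11^4 = 4, 11^8 = 16
Test divisors in increasing order:
  k=1: 11^1 = 11 mod 21
  k=2: 11^2 = 16 mod 21
  k=3: 11^3 = 16 * 11 = 8 mod 21
  k=4: 11^4 = 4 mod 21
  k=6: 11^6 = 4 * 16 = 1 mod 21  <- first divisor giving 1
Order = 6

6


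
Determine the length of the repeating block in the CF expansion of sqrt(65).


Run the CF algorithm for sqrt(65).
a_0 = floor(sqrt(65)) = 8; set m_0=0, q_0=1.
Recurrence: m' = q*a - m,  q' = (d - m'^2)/q,  a' = floor((a_0 + m')/q').
  step 1: m=8, q=1, a=16
a_1 = 2*a_0 = 16, so the period closes here.
sqrt(65) = [8; 16]
Period length = 1

1


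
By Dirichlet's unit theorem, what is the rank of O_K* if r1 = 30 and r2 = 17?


By Dirichlet's unit theorem:
rank = r1 + r2 - 1
= 30 + 17 - 1
= 46

46


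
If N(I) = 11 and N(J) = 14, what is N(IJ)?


N(IJ) = N(I) * N(J)
= 11 * 14
= 154

154


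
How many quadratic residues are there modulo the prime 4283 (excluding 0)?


For prime p, the number of non-zero quadratic residues is (p-1)/2.
= (4283-1)/2
= 2141

2141


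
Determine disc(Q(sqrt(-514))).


For K = Q(sqrt(d)) with d squarefree: disc(K) = d if d = 1 mod 4, and disc(K) = 4d if d = 2 or 3 mod 4.
Here d = -514, and d mod 4 = 2.
d = 2 mod 4, not 1 (O_K = Z[sqrt(d)]), so disc(K) = 4d = 4 * (-514) = -2056

-2056


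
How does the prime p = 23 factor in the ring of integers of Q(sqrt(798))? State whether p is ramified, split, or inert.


K = Q(sqrt(798)). Since d mod 4 = 2, disc(K) = 3192.
Check p | disc: 3192 mod 23 = 18.
p does not divide disc. Compute Legendre symbol (d/p):
16^((23-1)/2) mod 23 = 1
(d/p) = 1, so p splits: (p) = P*P' with e=1, f=1, g=2.
Therefore p is split.

split


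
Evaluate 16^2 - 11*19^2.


x^2 - d*y^2
= 16^2 - 11*19^2
= 256 - 3971
= -3715

-3715


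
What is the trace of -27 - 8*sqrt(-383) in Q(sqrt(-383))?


Tr(a + b*sqrt(d)) = (a + b*sqrt(d)) + (a - b*sqrt(d)) = 2a
= 2 * (-27)
= -54

-54


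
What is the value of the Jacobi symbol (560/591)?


Compute (560/591) via quadratic reciprocity:
  pull out 2: (2/591) = +1  (since 591 mod 8 = 7)
  pull out 2: (2/591) = +1  (since 591 mod 8 = 7)
  pull out 2: (2/591) = +1  (since 591 mod 8 = 7)
  pull out 2: (2/591) = +1  (since 591 mod 8 = 7)
  reciprocity: (35/591) -> -(591/35)
  reduce: (31/35)
  reciprocity: (31/35) -> -(35/31)
  reduce: (4/31)
  pull out 2: (2/31) = +1  (since 31 mod 8 = 7)
  pull out 2: (2/31) = +1  (since 31 mod 8 = 7)
  (1/31) = 1
Product of signs = 1

1


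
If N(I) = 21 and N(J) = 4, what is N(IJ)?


N(IJ) = N(I) * N(J)
= 21 * 4
= 84

84


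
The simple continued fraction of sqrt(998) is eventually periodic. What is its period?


Run the CF algorithm for sqrt(998).
a_0 = floor(sqrt(998)) = 31; set m_0=0, q_0=1.
Recurrence: m' = q*a - m,  q' = (d - m'^2)/q,  a' = floor((a_0 + m')/q').
  step 1: m=31, q=37, a=1
  step 2: m=6, q=26, a=1
  step 3: m=20, q=23, a=2
  step 4: m=26, q=14, a=4
  step 5: m=30, q=7, a=8
  step 6: m=26, q=46, a=1
  step 7: m=20, q=13, a=3
  step 8: m=19, q=49, a=1
  step 9: m=30, q=2, a=30
  step 10: m=30, q=49, a=1
  step 11: m=19, q=13, a=3
  step 12: m=20, q=46, a=1
  step 13: m=26, q=7, a=8
  step 14: m=30, q=14, a=4
  step 15: m=26, q=23, a=2
  step 16: m=20, q=26, a=1
  step 17: m=6, q=37, a=1
  step 18: m=31, q=1, a=62
a_18 = 2*a_0 = 62, so the period closes here.
sqrt(998) = [31; 1, 1, 2, 4, 8, 1, 3, 1, 30, 1, 3, 1, 8, 4, 2, 1, 1, 62]
Period length = 18

18


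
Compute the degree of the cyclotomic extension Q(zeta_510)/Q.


The degree equals Euler's totient phi(510).
510 = 2 * 3 * 5 * 17
phi(510) = 128

128


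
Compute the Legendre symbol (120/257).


p = 257 is prime, so compute (120/257) with the reciprocity algorithm (Jacobi-symbol steps: pull out 2s via (2/n), flip via reciprocity, reduce):
  pull out 2: (2/257) = +1  (since 257 mod 8 = 1)
  pull out 2: (2/257) = +1  (since 257 mod 8 = 1)
  pull out 2: (2/257) = +1  (since 257 mod 8 = 1)
  reciprocity: (15/257) -> +(257/15)
  reduce: (2/15)
  pull out 2: (2/15) = +1  (since 15 mod 8 = 7)
  (1/15) = 1
Product of signs = 1
(120/257) = 1

1


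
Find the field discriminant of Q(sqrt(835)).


For K = Q(sqrt(d)) with d squarefree: disc(K) = d if d = 1 mod 4, and disc(K) = 4d if d = 2 or 3 mod 4.
Here d = 835, and d mod 4 = 3.
d = 3 mod 4, not 1 (O_K = Z[sqrt(d)]), so disc(K) = 4d = 4 * (835) = 3340

3340


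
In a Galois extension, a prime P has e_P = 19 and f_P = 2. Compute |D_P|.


|D_P| = e * f
= 19 * 2
= 38

38
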